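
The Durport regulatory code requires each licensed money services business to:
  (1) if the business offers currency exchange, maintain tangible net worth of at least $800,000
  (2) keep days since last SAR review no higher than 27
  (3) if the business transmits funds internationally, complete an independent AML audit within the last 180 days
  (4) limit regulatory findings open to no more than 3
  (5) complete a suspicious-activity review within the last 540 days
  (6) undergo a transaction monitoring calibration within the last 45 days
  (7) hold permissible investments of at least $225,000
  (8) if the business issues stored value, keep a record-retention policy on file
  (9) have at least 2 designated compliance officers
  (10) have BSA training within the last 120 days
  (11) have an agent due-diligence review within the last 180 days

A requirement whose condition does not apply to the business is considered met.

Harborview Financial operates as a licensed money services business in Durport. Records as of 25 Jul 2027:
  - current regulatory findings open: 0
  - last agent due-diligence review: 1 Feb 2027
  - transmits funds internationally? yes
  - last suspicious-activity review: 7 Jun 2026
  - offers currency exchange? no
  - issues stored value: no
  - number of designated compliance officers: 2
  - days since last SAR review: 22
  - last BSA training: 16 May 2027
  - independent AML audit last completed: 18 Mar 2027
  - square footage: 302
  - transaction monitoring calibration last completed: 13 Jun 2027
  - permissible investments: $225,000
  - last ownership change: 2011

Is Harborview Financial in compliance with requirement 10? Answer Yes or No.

Yes

10. BSA training 70 days ago vs limit 120 → met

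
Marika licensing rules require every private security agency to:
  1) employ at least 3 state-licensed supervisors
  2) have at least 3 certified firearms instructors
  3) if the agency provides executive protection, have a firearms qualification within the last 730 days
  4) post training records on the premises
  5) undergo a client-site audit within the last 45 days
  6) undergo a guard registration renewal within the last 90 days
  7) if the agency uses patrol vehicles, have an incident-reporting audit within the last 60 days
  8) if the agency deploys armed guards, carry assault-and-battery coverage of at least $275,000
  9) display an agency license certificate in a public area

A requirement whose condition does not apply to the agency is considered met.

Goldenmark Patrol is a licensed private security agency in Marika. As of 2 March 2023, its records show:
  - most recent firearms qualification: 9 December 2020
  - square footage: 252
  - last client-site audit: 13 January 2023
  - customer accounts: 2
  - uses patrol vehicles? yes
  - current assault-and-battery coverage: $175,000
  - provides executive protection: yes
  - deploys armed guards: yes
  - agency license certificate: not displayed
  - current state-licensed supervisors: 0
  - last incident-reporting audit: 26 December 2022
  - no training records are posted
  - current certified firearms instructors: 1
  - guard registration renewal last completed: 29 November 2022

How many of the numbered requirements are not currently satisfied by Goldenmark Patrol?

9

1. state-licensed supervisors 0 < 3 → not met
2. certified firearms instructors 1 < 3 → not met
3. condition 'provides executive protection' holds; firearms qualification 813 days ago vs limit 730 → not met
4. training records absent → not met
5. client-site audit 48 days ago vs limit 45 → not met
6. guard registration renewal 93 days ago vs limit 90 → not met
7. condition 'uses patrol vehicles' holds; incident-reporting audit 66 days ago vs limit 60 → not met
8. condition 'deploys armed guards' holds; assault-and-battery coverage $175,000 < $275,000 → not met
9. agency license certificate absent → not met
Not met: 9 of 9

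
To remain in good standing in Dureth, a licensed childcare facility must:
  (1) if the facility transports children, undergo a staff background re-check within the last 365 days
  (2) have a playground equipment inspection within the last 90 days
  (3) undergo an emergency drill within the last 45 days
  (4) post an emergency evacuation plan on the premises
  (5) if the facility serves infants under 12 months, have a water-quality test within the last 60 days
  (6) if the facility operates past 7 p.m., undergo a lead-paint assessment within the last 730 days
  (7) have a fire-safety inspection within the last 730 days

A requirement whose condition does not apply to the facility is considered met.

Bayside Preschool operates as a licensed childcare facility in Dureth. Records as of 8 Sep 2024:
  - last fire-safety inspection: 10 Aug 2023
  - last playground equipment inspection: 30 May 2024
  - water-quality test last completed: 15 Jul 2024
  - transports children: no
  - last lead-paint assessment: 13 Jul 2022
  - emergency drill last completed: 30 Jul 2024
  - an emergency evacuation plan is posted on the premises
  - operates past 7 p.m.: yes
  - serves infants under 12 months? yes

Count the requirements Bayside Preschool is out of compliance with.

1. condition 'transports children' does not hold → requirement n/a → met
2. playground equipment inspection 101 days ago vs limit 90 → not met
3. emergency drill 40 days ago vs limit 45 → met
4. emergency evacuation plan present → met
5. condition 'serves infants under 12 months' holds; water-quality test 55 days ago vs limit 60 → met
6. condition 'operates past 7 p.m.' holds; lead-paint assessment 788 days ago vs limit 730 → not met
7. fire-safety inspection 395 days ago vs limit 730 → met
Not met: 2 of 7

2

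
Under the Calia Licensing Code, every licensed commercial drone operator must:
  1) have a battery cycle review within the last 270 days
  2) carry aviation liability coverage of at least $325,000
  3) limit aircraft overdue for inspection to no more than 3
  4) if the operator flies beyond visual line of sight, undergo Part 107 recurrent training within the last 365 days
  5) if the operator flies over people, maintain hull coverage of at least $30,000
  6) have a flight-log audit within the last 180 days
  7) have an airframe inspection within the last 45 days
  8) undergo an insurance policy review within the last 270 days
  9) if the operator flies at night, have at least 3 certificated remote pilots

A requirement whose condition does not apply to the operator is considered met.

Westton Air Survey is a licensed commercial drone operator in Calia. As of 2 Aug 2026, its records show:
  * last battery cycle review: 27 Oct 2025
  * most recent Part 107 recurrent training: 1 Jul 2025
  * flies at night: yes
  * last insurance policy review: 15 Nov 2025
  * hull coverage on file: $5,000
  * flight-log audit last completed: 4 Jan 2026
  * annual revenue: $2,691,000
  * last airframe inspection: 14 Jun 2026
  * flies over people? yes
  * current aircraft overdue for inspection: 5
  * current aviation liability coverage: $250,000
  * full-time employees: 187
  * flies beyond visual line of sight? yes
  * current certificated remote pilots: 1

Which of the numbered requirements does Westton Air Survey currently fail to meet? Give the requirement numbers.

1, 2, 3, 4, 5, 6, 7, 9

1. battery cycle review 279 days ago vs limit 270 → not met
2. aviation liability coverage $250,000 < $325,000 → not met
3. aircraft overdue for inspection 5 > 3 → not met
4. condition 'flies beyond visual line of sight' holds; Part 107 recurrent training 397 days ago vs limit 365 → not met
5. condition 'flies over people' holds; hull coverage $5,000 < $30,000 → not met
6. flight-log audit 210 days ago vs limit 180 → not met
7. airframe inspection 49 days ago vs limit 45 → not met
8. insurance policy review 260 days ago vs limit 270 → met
9. condition 'flies at night' holds; certificated remote pilots 1 < 3 → not met
Not met: 1, 2, 3, 4, 5, 6, 7, 9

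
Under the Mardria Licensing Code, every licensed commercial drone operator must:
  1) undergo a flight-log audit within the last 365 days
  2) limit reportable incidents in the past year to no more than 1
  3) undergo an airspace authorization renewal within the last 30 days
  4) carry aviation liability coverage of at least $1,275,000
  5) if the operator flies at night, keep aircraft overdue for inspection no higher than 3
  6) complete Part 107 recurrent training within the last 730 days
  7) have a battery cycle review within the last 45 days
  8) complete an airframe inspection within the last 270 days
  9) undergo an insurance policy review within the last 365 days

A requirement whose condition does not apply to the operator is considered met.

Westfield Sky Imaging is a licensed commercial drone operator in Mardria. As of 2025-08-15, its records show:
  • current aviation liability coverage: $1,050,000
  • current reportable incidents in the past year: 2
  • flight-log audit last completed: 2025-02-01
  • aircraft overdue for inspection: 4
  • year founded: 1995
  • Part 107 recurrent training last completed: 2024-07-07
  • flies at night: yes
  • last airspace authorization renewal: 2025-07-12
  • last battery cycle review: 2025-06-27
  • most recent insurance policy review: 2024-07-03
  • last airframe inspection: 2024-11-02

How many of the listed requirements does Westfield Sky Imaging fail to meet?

1. flight-log audit 195 days ago vs limit 365 → met
2. reportable incidents in the past year 2 > 1 → not met
3. airspace authorization renewal 34 days ago vs limit 30 → not met
4. aviation liability coverage $1,050,000 < $1,275,000 → not met
5. condition 'flies at night' holds; aircraft overdue for inspection 4 > 3 → not met
6. Part 107 recurrent training 404 days ago vs limit 730 → met
7. battery cycle review 49 days ago vs limit 45 → not met
8. airframe inspection 286 days ago vs limit 270 → not met
9. insurance policy review 408 days ago vs limit 365 → not met
Not met: 7 of 9

7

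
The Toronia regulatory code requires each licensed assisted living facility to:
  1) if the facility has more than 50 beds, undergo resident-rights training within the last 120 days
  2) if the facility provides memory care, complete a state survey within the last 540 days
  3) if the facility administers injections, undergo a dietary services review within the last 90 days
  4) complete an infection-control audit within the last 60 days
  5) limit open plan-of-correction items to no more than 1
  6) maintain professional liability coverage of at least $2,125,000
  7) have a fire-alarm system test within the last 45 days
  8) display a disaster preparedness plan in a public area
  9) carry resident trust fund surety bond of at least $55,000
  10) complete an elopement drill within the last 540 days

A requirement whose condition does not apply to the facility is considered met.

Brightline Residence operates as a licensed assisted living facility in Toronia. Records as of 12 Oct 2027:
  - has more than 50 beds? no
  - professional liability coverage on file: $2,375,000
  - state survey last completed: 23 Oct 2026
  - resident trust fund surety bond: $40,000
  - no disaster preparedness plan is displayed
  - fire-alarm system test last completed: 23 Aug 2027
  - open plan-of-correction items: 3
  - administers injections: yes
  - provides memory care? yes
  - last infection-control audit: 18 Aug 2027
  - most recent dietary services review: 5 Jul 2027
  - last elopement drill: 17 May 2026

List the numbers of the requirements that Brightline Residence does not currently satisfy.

1. condition 'has more than 50 beds' does not hold → requirement n/a → met
2. condition 'provides memory care' holds; state survey 354 days ago vs limit 540 → met
3. condition 'administers injections' holds; dietary services review 99 days ago vs limit 90 → not met
4. infection-control audit 55 days ago vs limit 60 → met
5. open plan-of-correction items 3 > 1 → not met
6. professional liability coverage $2,375,000 ≥ $2,125,000 → met
7. fire-alarm system test 50 days ago vs limit 45 → not met
8. disaster preparedness plan absent → not met
9. resident trust fund surety bond $40,000 < $55,000 → not met
10. elopement drill 513 days ago vs limit 540 → met
Not met: 3, 5, 7, 8, 9

3, 5, 7, 8, 9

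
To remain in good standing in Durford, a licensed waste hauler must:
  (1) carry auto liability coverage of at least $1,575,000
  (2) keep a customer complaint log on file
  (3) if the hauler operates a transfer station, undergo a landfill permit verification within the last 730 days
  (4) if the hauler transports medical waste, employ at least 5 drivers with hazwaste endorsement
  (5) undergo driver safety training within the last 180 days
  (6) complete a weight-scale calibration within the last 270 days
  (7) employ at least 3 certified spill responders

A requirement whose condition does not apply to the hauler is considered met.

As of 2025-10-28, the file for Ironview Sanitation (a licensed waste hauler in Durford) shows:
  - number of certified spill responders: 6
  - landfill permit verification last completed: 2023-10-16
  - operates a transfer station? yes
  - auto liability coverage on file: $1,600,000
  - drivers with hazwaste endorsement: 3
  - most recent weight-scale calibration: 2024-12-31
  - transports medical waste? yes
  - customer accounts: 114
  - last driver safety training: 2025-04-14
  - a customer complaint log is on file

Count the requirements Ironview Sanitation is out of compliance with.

4

1. auto liability coverage $1,600,000 ≥ $1,575,000 → met
2. customer complaint log present → met
3. condition 'operates a transfer station' holds; landfill permit verification 743 days ago vs limit 730 → not met
4. condition 'transports medical waste' holds; drivers with hazwaste endorsement 3 < 5 → not met
5. driver safety training 197 days ago vs limit 180 → not met
6. weight-scale calibration 301 days ago vs limit 270 → not met
7. certified spill responders 6 ≥ 3 → met
Not met: 4 of 7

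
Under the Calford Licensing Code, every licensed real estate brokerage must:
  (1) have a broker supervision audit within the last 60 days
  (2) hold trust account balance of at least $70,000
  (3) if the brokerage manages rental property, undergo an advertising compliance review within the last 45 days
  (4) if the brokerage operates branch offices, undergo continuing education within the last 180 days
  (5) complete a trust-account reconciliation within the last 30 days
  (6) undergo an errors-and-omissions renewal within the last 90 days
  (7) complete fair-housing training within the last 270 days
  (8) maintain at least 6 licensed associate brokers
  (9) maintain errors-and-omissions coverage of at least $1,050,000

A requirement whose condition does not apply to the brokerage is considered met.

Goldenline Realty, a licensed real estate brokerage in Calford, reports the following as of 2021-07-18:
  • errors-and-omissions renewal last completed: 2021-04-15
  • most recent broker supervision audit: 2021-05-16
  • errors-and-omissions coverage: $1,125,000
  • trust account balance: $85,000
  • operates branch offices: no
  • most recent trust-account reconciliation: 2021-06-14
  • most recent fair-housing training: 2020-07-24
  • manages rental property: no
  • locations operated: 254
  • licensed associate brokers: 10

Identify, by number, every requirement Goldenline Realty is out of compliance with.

1. broker supervision audit 63 days ago vs limit 60 → not met
2. trust account balance $85,000 ≥ $70,000 → met
3. condition 'manages rental property' does not hold → requirement n/a → met
4. condition 'operates branch offices' does not hold → requirement n/a → met
5. trust-account reconciliation 34 days ago vs limit 30 → not met
6. errors-and-omissions renewal 94 days ago vs limit 90 → not met
7. fair-housing training 359 days ago vs limit 270 → not met
8. licensed associate brokers 10 ≥ 6 → met
9. errors-and-omissions coverage $1,125,000 ≥ $1,050,000 → met
Not met: 1, 5, 6, 7

1, 5, 6, 7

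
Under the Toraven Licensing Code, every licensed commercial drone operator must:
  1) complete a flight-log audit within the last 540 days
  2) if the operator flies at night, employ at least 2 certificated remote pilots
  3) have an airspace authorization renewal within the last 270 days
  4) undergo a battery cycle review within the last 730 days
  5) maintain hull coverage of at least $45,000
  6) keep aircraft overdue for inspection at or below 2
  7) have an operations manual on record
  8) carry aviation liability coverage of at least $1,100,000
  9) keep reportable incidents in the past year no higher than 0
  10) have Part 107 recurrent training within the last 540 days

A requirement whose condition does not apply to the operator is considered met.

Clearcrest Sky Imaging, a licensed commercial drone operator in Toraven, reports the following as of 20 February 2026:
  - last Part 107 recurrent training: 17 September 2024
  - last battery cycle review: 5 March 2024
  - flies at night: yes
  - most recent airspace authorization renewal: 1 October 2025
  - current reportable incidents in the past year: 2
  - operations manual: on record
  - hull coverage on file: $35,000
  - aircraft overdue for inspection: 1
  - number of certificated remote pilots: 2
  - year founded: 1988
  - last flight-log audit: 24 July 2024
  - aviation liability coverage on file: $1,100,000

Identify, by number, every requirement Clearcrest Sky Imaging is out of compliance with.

1, 5, 9

1. flight-log audit 576 days ago vs limit 540 → not met
2. condition 'flies at night' holds; certificated remote pilots 2 ≥ 2 → met
3. airspace authorization renewal 142 days ago vs limit 270 → met
4. battery cycle review 717 days ago vs limit 730 → met
5. hull coverage $35,000 < $45,000 → not met
6. aircraft overdue for inspection 1 ≤ 2 → met
7. operations manual present → met
8. aviation liability coverage $1,100,000 ≥ $1,100,000 → met
9. reportable incidents in the past year 2 > 0 → not met
10. Part 107 recurrent training 521 days ago vs limit 540 → met
Not met: 1, 5, 9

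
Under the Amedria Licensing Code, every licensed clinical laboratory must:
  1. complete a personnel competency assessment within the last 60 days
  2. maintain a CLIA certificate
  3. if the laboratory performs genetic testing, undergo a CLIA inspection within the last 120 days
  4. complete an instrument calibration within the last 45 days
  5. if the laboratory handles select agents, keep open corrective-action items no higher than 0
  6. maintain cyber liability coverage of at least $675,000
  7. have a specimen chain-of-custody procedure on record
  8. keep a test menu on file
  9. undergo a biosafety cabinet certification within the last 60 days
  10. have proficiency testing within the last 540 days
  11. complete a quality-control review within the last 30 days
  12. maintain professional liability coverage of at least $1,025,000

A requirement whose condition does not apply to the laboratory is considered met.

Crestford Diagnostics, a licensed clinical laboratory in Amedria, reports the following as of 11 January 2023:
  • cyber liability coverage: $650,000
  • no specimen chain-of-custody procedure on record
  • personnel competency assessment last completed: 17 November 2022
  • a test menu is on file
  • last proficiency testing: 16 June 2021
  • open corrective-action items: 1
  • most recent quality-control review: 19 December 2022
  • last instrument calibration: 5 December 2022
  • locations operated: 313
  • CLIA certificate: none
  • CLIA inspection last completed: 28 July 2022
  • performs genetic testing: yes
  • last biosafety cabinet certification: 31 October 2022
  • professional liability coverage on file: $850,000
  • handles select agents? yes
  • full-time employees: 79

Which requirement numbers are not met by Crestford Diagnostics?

1. personnel competency assessment 55 days ago vs limit 60 → met
2. CLIA certificate absent → not met
3. condition 'performs genetic testing' holds; CLIA inspection 167 days ago vs limit 120 → not met
4. instrument calibration 37 days ago vs limit 45 → met
5. condition 'handles select agents' holds; open corrective-action items 1 > 0 → not met
6. cyber liability coverage $650,000 < $675,000 → not met
7. specimen chain-of-custody procedure absent → not met
8. test menu present → met
9. biosafety cabinet certification 72 days ago vs limit 60 → not met
10. proficiency testing 574 days ago vs limit 540 → not met
11. quality-control review 23 days ago vs limit 30 → met
12. professional liability coverage $850,000 < $1,025,000 → not met
Not met: 2, 3, 5, 6, 7, 9, 10, 12

2, 3, 5, 6, 7, 9, 10, 12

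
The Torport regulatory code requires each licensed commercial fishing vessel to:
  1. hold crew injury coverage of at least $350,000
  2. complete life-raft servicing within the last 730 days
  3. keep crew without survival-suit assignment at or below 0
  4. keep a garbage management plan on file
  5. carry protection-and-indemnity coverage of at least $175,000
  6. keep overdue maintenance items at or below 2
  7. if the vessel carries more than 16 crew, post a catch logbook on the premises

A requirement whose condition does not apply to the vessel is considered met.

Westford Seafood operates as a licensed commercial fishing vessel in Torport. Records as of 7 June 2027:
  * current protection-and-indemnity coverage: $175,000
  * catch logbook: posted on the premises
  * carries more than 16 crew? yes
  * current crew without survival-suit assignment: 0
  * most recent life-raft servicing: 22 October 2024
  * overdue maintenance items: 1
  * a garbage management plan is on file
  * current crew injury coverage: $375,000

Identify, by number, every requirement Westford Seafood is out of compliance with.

1. crew injury coverage $375,000 ≥ $350,000 → met
2. life-raft servicing 958 days ago vs limit 730 → not met
3. crew without survival-suit assignment 0 ≤ 0 → met
4. garbage management plan present → met
5. protection-and-indemnity coverage $175,000 ≥ $175,000 → met
6. overdue maintenance items 1 ≤ 2 → met
7. condition 'carries more than 16 crew' holds; catch logbook present → met
Not met: 2

2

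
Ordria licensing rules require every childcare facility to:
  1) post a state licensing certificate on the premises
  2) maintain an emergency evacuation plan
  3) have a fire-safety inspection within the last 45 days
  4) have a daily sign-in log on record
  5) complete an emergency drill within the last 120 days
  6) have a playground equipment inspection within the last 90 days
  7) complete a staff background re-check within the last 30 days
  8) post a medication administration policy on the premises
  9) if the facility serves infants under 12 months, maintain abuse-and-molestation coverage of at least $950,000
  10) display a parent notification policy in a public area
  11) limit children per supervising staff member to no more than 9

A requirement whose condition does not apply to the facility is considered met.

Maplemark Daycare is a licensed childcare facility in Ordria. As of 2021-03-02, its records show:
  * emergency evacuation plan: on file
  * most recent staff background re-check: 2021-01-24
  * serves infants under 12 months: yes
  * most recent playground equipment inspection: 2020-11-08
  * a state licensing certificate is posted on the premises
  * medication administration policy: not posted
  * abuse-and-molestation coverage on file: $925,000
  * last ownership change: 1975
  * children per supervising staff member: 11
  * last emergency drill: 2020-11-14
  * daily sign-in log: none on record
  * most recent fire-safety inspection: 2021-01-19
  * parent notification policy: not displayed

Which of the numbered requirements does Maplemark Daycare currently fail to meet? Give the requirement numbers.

1. state licensing certificate present → met
2. emergency evacuation plan present → met
3. fire-safety inspection 42 days ago vs limit 45 → met
4. daily sign-in log absent → not met
5. emergency drill 108 days ago vs limit 120 → met
6. playground equipment inspection 114 days ago vs limit 90 → not met
7. staff background re-check 37 days ago vs limit 30 → not met
8. medication administration policy absent → not met
9. condition 'serves infants under 12 months' holds; abuse-and-molestation coverage $925,000 < $950,000 → not met
10. parent notification policy absent → not met
11. children per supervising staff member 11 > 9 → not met
Not met: 4, 6, 7, 8, 9, 10, 11

4, 6, 7, 8, 9, 10, 11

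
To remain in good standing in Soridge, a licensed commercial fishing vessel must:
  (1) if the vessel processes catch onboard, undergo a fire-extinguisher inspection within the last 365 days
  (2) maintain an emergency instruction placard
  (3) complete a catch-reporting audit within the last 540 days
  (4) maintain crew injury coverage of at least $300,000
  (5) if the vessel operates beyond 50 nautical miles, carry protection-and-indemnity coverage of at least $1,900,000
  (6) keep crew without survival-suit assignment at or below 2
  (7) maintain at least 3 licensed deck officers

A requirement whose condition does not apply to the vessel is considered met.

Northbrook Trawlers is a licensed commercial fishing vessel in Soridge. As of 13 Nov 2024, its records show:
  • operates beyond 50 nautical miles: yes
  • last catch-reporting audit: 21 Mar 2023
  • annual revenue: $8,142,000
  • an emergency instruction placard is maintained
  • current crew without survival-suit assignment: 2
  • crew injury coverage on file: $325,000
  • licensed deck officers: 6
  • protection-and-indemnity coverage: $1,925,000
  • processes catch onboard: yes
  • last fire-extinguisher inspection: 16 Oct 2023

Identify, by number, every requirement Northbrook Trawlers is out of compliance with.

1, 3

1. condition 'processes catch onboard' holds; fire-extinguisher inspection 394 days ago vs limit 365 → not met
2. emergency instruction placard present → met
3. catch-reporting audit 603 days ago vs limit 540 → not met
4. crew injury coverage $325,000 ≥ $300,000 → met
5. condition 'operates beyond 50 nautical miles' holds; protection-and-indemnity coverage $1,925,000 ≥ $1,900,000 → met
6. crew without survival-suit assignment 2 ≤ 2 → met
7. licensed deck officers 6 ≥ 3 → met
Not met: 1, 3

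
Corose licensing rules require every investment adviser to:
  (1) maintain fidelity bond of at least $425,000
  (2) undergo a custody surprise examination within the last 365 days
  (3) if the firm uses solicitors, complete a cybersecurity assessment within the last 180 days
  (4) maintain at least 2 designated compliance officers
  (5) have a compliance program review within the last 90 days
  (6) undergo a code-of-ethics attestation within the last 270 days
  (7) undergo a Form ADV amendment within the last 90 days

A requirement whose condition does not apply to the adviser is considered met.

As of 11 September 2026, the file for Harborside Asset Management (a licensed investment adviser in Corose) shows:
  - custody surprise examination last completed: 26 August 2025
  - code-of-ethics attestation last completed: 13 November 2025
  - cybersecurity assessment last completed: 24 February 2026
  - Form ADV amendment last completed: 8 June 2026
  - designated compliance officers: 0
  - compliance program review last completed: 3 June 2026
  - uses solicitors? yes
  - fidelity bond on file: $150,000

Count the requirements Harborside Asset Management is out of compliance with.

7

1. fidelity bond $150,000 < $425,000 → not met
2. custody surprise examination 381 days ago vs limit 365 → not met
3. condition 'uses solicitors' holds; cybersecurity assessment 199 days ago vs limit 180 → not met
4. designated compliance officers 0 < 2 → not met
5. compliance program review 100 days ago vs limit 90 → not met
6. code-of-ethics attestation 302 days ago vs limit 270 → not met
7. Form ADV amendment 95 days ago vs limit 90 → not met
Not met: 7 of 7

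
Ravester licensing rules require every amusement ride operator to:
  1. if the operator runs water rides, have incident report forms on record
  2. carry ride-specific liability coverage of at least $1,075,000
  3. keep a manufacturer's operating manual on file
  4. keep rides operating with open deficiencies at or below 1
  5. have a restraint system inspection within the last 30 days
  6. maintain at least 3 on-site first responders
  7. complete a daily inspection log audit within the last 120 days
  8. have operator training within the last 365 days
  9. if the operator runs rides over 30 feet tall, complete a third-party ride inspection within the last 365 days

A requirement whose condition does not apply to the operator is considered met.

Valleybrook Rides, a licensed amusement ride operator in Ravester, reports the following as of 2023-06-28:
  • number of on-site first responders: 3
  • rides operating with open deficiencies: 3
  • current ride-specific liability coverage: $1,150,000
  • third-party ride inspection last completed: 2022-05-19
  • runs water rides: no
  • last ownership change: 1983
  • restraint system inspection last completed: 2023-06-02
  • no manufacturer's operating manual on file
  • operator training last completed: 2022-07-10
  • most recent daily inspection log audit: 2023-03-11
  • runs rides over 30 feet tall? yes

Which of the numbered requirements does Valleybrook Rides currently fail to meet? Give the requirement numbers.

1. condition 'runs water rides' does not hold → requirement n/a → met
2. ride-specific liability coverage $1,150,000 ≥ $1,075,000 → met
3. manufacturer's operating manual absent → not met
4. rides operating with open deficiencies 3 > 1 → not met
5. restraint system inspection 26 days ago vs limit 30 → met
6. on-site first responders 3 ≥ 3 → met
7. daily inspection log audit 109 days ago vs limit 120 → met
8. operator training 353 days ago vs limit 365 → met
9. condition 'runs rides over 30 feet tall' holds; third-party ride inspection 405 days ago vs limit 365 → not met
Not met: 3, 4, 9

3, 4, 9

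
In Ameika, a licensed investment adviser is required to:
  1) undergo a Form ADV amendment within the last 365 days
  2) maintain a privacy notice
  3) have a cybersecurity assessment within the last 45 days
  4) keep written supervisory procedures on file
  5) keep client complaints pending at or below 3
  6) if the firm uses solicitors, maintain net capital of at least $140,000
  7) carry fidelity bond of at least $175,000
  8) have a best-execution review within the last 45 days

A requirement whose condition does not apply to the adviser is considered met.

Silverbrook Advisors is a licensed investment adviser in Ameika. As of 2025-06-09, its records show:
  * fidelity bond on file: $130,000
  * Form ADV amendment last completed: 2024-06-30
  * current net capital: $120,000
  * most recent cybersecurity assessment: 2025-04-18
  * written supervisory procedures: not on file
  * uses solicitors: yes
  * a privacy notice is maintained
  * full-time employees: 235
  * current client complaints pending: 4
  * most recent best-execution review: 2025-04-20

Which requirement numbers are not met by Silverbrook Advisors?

1. Form ADV amendment 344 days ago vs limit 365 → met
2. privacy notice present → met
3. cybersecurity assessment 52 days ago vs limit 45 → not met
4. written supervisory procedures absent → not met
5. client complaints pending 4 > 3 → not met
6. condition 'uses solicitors' holds; net capital $120,000 < $140,000 → not met
7. fidelity bond $130,000 < $175,000 → not met
8. best-execution review 50 days ago vs limit 45 → not met
Not met: 3, 4, 5, 6, 7, 8

3, 4, 5, 6, 7, 8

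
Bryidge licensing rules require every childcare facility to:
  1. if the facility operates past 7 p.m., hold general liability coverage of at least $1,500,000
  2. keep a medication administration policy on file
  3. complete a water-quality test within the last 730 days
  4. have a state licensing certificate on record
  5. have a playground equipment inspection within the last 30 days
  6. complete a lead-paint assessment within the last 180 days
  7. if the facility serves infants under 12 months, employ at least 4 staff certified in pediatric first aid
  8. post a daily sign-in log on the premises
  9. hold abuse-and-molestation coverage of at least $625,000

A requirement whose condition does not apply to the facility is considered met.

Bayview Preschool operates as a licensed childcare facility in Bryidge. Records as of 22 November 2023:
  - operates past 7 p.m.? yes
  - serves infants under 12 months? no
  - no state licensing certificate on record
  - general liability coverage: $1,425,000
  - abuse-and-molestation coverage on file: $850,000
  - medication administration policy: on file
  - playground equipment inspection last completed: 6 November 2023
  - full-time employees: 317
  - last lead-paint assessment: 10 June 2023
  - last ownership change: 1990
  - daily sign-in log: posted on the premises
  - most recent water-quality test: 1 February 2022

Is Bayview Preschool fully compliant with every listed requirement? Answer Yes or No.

No

1. condition 'operates past 7 p.m.' holds; general liability coverage $1,425,000 < $1,500,000 → not met
2. medication administration policy present → met
3. water-quality test 659 days ago vs limit 730 → met
4. state licensing certificate absent → not met
5. playground equipment inspection 16 days ago vs limit 30 → met
6. lead-paint assessment 165 days ago vs limit 180 → met
7. condition 'serves infants under 12 months' does not hold → requirement n/a → met
8. daily sign-in log present → met
9. abuse-and-molestation coverage $850,000 ≥ $625,000 → met
Not met: 1, 4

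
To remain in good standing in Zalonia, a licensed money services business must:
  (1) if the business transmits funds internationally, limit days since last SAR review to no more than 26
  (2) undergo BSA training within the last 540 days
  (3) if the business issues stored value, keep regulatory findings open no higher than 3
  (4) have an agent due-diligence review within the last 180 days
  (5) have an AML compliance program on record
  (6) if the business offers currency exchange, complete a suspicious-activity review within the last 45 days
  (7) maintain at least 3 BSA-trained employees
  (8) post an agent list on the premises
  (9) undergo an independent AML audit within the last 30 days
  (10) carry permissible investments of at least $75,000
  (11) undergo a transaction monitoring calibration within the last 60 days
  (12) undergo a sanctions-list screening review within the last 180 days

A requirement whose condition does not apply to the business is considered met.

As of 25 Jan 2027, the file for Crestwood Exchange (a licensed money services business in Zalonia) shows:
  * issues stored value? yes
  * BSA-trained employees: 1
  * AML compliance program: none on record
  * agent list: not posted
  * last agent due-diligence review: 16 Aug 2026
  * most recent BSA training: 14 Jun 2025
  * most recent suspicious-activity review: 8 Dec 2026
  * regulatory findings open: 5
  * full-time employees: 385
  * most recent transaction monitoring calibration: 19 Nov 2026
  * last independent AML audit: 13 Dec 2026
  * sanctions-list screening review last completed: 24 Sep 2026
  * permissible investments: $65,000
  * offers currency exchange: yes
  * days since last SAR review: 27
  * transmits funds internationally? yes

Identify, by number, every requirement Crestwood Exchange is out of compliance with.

1, 2, 3, 5, 6, 7, 8, 9, 10, 11

1. condition 'transmits funds internationally' holds; days since last SAR review 27 > 26 → not met
2. BSA training 590 days ago vs limit 540 → not met
3. condition 'issues stored value' holds; regulatory findings open 5 > 3 → not met
4. agent due-diligence review 162 days ago vs limit 180 → met
5. AML compliance program absent → not met
6. condition 'offers currency exchange' holds; suspicious-activity review 48 days ago vs limit 45 → not met
7. BSA-trained employees 1 < 3 → not met
8. agent list absent → not met
9. independent AML audit 43 days ago vs limit 30 → not met
10. permissible investments $65,000 < $75,000 → not met
11. transaction monitoring calibration 67 days ago vs limit 60 → not met
12. sanctions-list screening review 123 days ago vs limit 180 → met
Not met: 1, 2, 3, 5, 6, 7, 8, 9, 10, 11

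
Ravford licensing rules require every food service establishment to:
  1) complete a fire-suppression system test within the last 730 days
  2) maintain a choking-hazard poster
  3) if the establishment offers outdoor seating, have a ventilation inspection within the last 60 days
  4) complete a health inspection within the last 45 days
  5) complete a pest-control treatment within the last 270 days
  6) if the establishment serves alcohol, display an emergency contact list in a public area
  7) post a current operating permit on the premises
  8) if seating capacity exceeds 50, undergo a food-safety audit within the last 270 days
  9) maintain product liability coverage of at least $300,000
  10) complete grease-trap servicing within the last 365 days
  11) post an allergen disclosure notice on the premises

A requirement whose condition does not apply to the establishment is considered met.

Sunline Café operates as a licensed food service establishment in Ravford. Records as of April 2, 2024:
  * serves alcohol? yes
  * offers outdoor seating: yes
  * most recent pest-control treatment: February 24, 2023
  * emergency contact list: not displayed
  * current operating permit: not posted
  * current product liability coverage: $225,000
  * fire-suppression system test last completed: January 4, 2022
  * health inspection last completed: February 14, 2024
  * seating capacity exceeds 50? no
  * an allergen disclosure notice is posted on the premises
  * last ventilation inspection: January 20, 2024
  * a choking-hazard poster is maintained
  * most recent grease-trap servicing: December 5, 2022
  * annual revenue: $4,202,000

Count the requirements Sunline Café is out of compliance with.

1. fire-suppression system test 819 days ago vs limit 730 → not met
2. choking-hazard poster present → met
3. condition 'offers outdoor seating' holds; ventilation inspection 73 days ago vs limit 60 → not met
4. health inspection 48 days ago vs limit 45 → not met
5. pest-control treatment 403 days ago vs limit 270 → not met
6. condition 'serves alcohol' holds; emergency contact list absent → not met
7. current operating permit absent → not met
8. condition 'seating capacity exceeds 50' does not hold → requirement n/a → met
9. product liability coverage $225,000 < $300,000 → not met
10. grease-trap servicing 484 days ago vs limit 365 → not met
11. allergen disclosure notice present → met
Not met: 8 of 11

8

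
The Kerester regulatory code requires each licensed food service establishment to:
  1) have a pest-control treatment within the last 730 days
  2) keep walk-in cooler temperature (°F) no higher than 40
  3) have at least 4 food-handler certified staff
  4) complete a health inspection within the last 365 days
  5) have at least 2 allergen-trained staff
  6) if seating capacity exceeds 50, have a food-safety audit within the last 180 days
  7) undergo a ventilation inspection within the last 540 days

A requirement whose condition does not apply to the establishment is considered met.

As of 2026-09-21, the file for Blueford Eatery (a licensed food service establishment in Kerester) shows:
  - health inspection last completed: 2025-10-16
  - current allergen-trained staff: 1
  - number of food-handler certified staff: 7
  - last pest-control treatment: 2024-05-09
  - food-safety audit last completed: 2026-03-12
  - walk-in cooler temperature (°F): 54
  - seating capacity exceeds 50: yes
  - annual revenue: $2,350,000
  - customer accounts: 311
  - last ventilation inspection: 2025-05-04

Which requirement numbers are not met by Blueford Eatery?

1. pest-control treatment 865 days ago vs limit 730 → not met
2. walk-in cooler temperature (°F) 54 > 40 → not met
3. food-handler certified staff 7 ≥ 4 → met
4. health inspection 340 days ago vs limit 365 → met
5. allergen-trained staff 1 < 2 → not met
6. condition 'seating capacity exceeds 50' holds; food-safety audit 193 days ago vs limit 180 → not met
7. ventilation inspection 505 days ago vs limit 540 → met
Not met: 1, 2, 5, 6

1, 2, 5, 6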